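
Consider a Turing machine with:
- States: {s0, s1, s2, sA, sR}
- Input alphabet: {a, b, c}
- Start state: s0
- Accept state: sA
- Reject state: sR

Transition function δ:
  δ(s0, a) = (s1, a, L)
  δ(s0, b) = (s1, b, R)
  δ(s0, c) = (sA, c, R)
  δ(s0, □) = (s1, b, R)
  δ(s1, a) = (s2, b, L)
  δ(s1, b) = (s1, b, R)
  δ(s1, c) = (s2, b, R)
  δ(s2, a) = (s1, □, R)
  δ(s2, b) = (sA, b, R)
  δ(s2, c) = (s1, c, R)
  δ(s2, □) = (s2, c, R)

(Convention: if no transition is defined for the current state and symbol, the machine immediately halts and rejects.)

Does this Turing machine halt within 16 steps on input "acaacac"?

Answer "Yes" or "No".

Execution trace:
Initial: [s0]acaacac
Step 1: δ(s0, a) = (s1, a, L) → [s1]□acaacac

No transition is defined for δ(s1, □). By convention the machine halts and rejects.
The machine halted after 1 step (within the 16-step bound).

Answer: Yes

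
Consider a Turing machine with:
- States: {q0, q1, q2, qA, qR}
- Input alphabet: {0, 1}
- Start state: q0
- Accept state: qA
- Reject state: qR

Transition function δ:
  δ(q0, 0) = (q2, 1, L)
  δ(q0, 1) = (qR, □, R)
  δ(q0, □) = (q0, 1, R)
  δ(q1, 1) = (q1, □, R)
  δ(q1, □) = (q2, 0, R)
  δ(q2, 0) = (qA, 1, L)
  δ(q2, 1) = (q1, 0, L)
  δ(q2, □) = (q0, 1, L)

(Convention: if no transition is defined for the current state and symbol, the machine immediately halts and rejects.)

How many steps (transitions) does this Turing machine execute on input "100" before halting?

Execution trace:
Initial: [q0]100
Step 1: δ(q0, 1) = (qR, □, R) → □[qR]00

The machine reaches the reject state qR and halts.

The machine executed 1 step before halting.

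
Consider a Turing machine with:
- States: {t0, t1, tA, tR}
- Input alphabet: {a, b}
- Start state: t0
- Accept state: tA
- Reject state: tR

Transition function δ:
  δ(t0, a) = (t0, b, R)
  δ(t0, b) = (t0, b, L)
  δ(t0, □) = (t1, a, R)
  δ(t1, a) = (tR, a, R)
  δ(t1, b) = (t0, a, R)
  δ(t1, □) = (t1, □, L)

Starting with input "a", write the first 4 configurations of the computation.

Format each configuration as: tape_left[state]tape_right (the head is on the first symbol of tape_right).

Transitions applied:
Step 1: δ(t0, a) = (t0, b, R)
Step 2: δ(t0, □) = (t1, a, R)
Step 3: δ(t1, □) = (t1, □, L)

The first 4 configurations are:
[t0]a ⊢ b[t0]□ ⊢ ba[t1]□ ⊢ b[t1]a□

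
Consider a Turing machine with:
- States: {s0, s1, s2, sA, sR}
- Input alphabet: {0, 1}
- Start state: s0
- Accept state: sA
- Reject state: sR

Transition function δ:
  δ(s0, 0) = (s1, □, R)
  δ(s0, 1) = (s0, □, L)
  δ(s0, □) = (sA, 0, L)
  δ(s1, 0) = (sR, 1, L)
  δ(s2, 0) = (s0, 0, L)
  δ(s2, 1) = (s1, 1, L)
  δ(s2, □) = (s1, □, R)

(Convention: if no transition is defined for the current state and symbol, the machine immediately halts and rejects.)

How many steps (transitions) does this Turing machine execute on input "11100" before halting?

Execution trace:
Initial: [s0]11100
Step 1: δ(s0, 1) = (s0, □, L) → [s0]□□1100
Step 2: δ(s0, □) = (sA, 0, L) → [sA]□0□1100

The machine reaches the accept state sA and halts.

The machine executed 2 steps before halting.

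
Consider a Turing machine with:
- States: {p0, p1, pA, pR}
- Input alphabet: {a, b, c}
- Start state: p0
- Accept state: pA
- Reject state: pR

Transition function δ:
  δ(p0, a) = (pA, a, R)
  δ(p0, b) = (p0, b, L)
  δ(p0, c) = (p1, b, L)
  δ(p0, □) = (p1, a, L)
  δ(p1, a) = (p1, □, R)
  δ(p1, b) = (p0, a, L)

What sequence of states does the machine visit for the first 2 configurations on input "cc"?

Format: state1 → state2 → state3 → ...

Execution trace:
Initial: [p0]cc
Step 1: δ(p0, c) = (p1, b, L) → [p1]□bc

No transition is defined for δ(p1, □). By convention the machine halts and rejects.

State sequence: p0 → p1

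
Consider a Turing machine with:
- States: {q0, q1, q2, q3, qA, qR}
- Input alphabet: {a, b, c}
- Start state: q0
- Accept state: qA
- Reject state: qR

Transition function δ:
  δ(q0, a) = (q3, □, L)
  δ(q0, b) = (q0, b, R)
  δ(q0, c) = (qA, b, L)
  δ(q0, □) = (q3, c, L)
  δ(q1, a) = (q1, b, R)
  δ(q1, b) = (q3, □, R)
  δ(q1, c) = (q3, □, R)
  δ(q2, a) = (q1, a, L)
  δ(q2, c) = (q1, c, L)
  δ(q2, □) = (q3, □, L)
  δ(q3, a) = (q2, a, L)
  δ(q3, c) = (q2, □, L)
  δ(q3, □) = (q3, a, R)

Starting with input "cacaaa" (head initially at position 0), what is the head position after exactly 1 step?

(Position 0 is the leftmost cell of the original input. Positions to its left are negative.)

Execution trace (head position shown):
Step 0: [q0]cacaaa  (head at position 0)
Step 1: move left → [qA]□bacaaa  (head at position -1)

After 1 step, the head is at position -1.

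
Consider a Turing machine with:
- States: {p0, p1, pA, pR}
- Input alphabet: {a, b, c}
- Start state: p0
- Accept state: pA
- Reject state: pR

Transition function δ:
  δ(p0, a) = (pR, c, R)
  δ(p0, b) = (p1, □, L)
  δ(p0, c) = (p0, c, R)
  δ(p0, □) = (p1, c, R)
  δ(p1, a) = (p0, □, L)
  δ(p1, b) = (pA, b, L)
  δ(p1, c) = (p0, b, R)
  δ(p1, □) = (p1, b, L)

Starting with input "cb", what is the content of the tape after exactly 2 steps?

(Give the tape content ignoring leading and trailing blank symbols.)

Execution trace:
Initial: [p0]cb
Step 1: δ(p0, c) = (p0, c, R) → c[p0]b
Step 2: δ(p0, b) = (p1, □, L) → [p1]c□

After 2 steps, the tape (ignoring leading/trailing blanks) is: c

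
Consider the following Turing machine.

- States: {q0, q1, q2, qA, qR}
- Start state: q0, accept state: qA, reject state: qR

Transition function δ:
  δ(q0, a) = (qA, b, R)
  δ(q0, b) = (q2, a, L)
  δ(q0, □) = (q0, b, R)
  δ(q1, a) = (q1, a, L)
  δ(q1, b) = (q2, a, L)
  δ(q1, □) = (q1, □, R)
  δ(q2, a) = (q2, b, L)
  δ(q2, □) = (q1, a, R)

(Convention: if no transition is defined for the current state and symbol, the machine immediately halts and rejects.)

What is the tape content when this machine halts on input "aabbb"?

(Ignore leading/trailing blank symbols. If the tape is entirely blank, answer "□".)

Execution trace:
Initial: [q0]aabbb
Step 1: δ(q0, a) = (qA, b, R) → b[qA]abbb

The machine reaches the accept state qA and halts.

Final tape (ignoring leading/trailing blanks): babbb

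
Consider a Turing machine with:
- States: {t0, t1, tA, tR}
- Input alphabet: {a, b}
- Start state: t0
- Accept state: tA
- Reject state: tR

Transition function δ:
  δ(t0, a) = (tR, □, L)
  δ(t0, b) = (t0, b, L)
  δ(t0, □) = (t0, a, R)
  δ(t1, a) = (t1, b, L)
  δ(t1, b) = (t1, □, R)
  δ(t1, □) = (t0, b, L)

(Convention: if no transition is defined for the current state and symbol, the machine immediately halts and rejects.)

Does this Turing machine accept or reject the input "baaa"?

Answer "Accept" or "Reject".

Execution trace:
Initial: [t0]baaa
Step 1: δ(t0, b) = (t0, b, L) → [t0]□baaa
Step 2: δ(t0, □) = (t0, a, R) → a[t0]baaa
Step 3: δ(t0, b) = (t0, b, L) → [t0]abaaa
Step 4: δ(t0, a) = (tR, □, L) → [tR]□□baaa

The machine reaches the reject state tR and halts.

Answer: Reject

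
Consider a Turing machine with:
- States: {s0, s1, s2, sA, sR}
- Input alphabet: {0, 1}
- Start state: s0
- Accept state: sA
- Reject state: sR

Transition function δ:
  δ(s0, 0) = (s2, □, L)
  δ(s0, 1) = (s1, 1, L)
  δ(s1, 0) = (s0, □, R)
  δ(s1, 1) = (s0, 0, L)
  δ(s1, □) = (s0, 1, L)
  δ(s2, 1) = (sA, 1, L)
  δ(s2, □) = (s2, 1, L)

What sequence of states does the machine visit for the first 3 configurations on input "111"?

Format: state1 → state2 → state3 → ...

Execution trace:
Initial: [s0]111
Step 1: δ(s0, 1) = (s1, 1, L) → [s1]□111
Step 2: δ(s1, □) = (s0, 1, L) → [s0]□1111

No transition is defined for δ(s0, □). By convention the machine halts and rejects.

State sequence: s0 → s1 → s0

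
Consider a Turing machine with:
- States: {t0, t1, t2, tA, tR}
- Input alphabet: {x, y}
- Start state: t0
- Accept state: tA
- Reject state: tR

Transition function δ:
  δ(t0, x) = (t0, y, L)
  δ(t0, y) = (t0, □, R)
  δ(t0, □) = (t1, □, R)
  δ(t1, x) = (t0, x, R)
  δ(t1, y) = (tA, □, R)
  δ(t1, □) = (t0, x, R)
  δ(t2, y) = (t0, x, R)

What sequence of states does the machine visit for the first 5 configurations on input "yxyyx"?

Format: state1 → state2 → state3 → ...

Execution trace:
Initial: [t0]yxyyx
Step 1: δ(t0, y) = (t0, □, R) → □[t0]xyyx
Step 2: δ(t0, x) = (t0, y, L) → [t0]□yyyx
Step 3: δ(t0, □) = (t1, □, R) → □[t1]yyyx
Step 4: δ(t1, y) = (tA, □, R) → □□[tA]yyx

The machine reaches the accept state tA and halts.

State sequence: t0 → t0 → t0 → t1 → tA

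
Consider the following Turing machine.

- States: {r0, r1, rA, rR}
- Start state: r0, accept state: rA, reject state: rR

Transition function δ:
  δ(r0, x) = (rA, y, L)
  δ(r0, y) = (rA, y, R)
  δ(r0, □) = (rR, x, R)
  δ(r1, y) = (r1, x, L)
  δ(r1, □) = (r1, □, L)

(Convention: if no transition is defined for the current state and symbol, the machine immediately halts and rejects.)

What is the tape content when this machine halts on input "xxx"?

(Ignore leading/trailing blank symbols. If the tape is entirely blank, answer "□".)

Execution trace:
Initial: [r0]xxx
Step 1: δ(r0, x) = (rA, y, L) → [rA]□yxx

The machine reaches the accept state rA and halts.

Final tape (ignoring leading/trailing blanks): yxx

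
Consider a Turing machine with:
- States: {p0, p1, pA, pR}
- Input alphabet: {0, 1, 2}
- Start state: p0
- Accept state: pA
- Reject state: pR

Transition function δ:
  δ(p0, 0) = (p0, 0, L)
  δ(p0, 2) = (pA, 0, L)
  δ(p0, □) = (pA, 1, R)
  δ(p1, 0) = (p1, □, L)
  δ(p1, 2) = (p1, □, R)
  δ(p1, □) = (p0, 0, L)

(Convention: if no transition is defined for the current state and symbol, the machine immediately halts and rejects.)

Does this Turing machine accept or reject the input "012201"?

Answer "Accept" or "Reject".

Execution trace:
Initial: [p0]012201
Step 1: δ(p0, 0) = (p0, 0, L) → [p0]□012201
Step 2: δ(p0, □) = (pA, 1, R) → 1[pA]012201

The machine reaches the accept state pA and halts.

Answer: Accept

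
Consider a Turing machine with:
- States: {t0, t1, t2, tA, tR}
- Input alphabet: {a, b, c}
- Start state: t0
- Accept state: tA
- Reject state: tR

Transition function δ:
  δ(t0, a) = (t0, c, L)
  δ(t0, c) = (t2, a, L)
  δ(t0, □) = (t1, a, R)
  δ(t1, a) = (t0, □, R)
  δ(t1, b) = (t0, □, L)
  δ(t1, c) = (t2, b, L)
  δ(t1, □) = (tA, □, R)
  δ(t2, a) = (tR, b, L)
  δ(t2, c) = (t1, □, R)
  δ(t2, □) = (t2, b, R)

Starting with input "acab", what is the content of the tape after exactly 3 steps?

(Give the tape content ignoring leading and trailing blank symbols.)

Execution trace:
Initial: [t0]acab
Step 1: δ(t0, a) = (t0, c, L) → [t0]□ccab
Step 2: δ(t0, □) = (t1, a, R) → a[t1]ccab
Step 3: δ(t1, c) = (t2, b, L) → [t2]abcab

After 3 steps, the tape (ignoring leading/trailing blanks) is: abcab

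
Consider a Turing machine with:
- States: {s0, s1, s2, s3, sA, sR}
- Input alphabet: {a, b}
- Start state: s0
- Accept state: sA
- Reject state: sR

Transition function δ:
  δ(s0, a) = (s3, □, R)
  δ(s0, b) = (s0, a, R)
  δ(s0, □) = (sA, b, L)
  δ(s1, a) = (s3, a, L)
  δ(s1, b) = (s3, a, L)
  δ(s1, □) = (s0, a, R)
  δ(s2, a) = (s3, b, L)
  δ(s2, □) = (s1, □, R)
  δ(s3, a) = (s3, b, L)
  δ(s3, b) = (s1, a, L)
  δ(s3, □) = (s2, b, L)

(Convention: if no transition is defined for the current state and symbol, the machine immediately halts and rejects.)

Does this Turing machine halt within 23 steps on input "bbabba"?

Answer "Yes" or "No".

Execution trace:
Initial: [s0]bbabba
Step 1: δ(s0, b) = (s0, a, R) → a[s0]babba
Step 2: δ(s0, b) = (s0, a, R) → aa[s0]abba
Step 3: δ(s0, a) = (s3, □, R) → aa□[s3]bba
Step 4: δ(s3, b) = (s1, a, L) → aa[s1]□aba
Step 5: δ(s1, □) = (s0, a, R) → aaa[s0]aba
Step 6: δ(s0, a) = (s3, □, R) → aaa□[s3]ba
Step 7: δ(s3, b) = (s1, a, L) → aaa[s1]□aa
Step 8: δ(s1, □) = (s0, a, R) → aaaa[s0]aa
Step 9: δ(s0, a) = (s3, □, R) → aaaa□[s3]a
Step 10: δ(s3, a) = (s3, b, L) → aaaa[s3]□b
Step 11: δ(s3, □) = (s2, b, L) → aaa[s2]abb
Step 12: δ(s2, a) = (s3, b, L) → aa[s3]abbb
Step 13: δ(s3, a) = (s3, b, L) → a[s3]abbbb
Step 14: δ(s3, a) = (s3, b, L) → [s3]abbbbb
Step 15: δ(s3, a) = (s3, b, L) → [s3]□bbbbbb
Step 16: δ(s3, □) = (s2, b, L) → [s2]□bbbbbbb
Step 17: δ(s2, □) = (s1, □, R) → □[s1]bbbbbbb
Step 18: δ(s1, b) = (s3, a, L) → [s3]□abbbbbb
Step 19: δ(s3, □) = (s2, b, L) → [s2]□babbbbbb
Step 20: δ(s2, □) = (s1, □, R) → □[s1]babbbbbb
Step 21: δ(s1, b) = (s3, a, L) → [s3]□aabbbbbb
Step 22: δ(s3, □) = (s2, b, L) → [s2]□baabbbbbb
Step 23: δ(s2, □) = (s1, □, R) → □[s1]baabbbbbb

The machine has not reached a halting state after 23 steps.
The machine did not halt within the 23-step bound.

Answer: No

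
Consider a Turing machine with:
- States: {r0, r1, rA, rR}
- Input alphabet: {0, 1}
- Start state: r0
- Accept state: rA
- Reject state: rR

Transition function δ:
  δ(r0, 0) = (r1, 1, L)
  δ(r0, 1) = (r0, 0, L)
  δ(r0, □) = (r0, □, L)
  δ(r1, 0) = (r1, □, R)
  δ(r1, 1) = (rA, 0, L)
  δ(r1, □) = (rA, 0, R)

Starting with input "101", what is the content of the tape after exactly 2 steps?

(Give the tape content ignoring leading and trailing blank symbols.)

Execution trace:
Initial: [r0]101
Step 1: δ(r0, 1) = (r0, 0, L) → [r0]□001
Step 2: δ(r0, □) = (r0, □, L) → [r0]□□001

After 2 steps, the tape (ignoring leading/trailing blanks) is: 001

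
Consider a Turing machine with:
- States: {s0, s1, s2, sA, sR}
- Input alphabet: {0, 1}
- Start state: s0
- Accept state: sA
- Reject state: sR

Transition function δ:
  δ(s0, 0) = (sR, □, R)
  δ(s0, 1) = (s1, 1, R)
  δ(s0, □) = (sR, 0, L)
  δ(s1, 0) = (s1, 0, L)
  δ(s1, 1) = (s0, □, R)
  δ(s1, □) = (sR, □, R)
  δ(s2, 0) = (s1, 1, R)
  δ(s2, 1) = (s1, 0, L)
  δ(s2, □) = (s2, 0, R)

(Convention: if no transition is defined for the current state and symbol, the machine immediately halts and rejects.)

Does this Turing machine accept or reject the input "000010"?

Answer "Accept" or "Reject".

Execution trace:
Initial: [s0]000010
Step 1: δ(s0, 0) = (sR, □, R) → □[sR]00010

The machine reaches the reject state sR and halts.

Answer: Reject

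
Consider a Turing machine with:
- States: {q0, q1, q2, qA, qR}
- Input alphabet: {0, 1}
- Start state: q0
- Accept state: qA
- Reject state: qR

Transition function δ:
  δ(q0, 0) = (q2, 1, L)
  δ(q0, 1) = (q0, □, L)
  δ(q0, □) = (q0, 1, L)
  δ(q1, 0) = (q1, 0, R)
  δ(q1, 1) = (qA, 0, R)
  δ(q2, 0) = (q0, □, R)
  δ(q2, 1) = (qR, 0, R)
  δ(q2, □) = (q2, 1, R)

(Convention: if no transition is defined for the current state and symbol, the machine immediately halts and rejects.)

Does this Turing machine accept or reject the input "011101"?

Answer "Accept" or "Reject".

Execution trace:
Initial: [q0]011101
Step 1: δ(q0, 0) = (q2, 1, L) → [q2]□111101
Step 2: δ(q2, □) = (q2, 1, R) → 1[q2]111101
Step 3: δ(q2, 1) = (qR, 0, R) → 10[qR]11101

The machine reaches the reject state qR and halts.

Answer: Reject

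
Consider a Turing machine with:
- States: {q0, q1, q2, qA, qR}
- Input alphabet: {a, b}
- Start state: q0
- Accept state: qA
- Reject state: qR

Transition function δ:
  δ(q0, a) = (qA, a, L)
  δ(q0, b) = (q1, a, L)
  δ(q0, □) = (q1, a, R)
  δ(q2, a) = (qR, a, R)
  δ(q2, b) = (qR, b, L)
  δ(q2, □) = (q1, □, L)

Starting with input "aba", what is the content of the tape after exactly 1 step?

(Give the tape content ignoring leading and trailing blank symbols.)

Execution trace:
Initial: [q0]aba
Step 1: δ(q0, a) = (qA, a, L) → [qA]□aba

The machine reaches the accept state qA and halts.

After 1 step, the tape (ignoring leading/trailing blanks) is: aba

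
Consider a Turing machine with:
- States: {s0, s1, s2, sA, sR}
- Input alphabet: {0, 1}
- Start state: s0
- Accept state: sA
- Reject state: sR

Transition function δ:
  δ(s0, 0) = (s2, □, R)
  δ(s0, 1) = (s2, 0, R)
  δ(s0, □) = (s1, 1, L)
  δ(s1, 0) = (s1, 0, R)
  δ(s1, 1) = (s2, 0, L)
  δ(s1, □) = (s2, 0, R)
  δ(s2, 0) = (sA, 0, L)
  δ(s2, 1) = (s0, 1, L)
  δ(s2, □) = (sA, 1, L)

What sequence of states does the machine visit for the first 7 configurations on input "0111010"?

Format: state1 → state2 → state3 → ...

Execution trace:
Initial: [s0]0111010
Step 1: δ(s0, 0) = (s2, □, R) → □[s2]111010
Step 2: δ(s2, 1) = (s0, 1, L) → [s0]□111010
Step 3: δ(s0, □) = (s1, 1, L) → [s1]□1111010
Step 4: δ(s1, □) = (s2, 0, R) → 0[s2]1111010
Step 5: δ(s2, 1) = (s0, 1, L) → [s0]01111010
Step 6: δ(s0, 0) = (s2, □, R) → □[s2]1111010

State sequence: s0 → s2 → s0 → s1 → s2 → s0 → s2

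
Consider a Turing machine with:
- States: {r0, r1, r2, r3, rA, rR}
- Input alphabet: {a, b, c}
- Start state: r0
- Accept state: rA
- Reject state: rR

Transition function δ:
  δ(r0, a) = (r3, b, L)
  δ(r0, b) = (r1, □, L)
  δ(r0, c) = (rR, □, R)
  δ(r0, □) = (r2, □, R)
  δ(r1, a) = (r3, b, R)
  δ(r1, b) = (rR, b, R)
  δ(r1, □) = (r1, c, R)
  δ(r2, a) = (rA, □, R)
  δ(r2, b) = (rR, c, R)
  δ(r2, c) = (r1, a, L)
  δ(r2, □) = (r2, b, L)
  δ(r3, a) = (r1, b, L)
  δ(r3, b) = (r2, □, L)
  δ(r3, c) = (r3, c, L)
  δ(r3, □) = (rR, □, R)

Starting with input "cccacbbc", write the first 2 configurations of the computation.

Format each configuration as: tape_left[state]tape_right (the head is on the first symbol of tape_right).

Transitions applied:
Step 1: δ(r0, c) = (rR, □, R)

The first 2 configurations are:
[r0]cccacbbc ⊢ □[rR]ccacbbc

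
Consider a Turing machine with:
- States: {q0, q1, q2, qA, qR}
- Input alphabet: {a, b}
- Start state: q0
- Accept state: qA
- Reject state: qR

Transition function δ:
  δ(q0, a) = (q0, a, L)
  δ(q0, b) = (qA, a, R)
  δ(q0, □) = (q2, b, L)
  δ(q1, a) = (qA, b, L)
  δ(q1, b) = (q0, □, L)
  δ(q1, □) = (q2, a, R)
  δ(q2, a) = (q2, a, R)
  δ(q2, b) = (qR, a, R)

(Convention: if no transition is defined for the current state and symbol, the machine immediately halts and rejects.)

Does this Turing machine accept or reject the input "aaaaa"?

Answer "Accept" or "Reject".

Execution trace:
Initial: [q0]aaaaa
Step 1: δ(q0, a) = (q0, a, L) → [q0]□aaaaa
Step 2: δ(q0, □) = (q2, b, L) → [q2]□baaaaa

No transition is defined for δ(q2, □). By convention the machine halts and rejects.

Answer: Reject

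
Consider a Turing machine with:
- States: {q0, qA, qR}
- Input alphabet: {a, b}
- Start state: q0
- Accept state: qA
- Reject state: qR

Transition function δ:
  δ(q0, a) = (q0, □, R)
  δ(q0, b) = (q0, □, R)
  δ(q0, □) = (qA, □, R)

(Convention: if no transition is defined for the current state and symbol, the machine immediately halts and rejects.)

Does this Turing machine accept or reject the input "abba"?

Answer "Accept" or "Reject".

Execution trace:
Initial: [q0]abba
Step 1: δ(q0, a) = (q0, □, R) → □[q0]bba
Step 2: δ(q0, b) = (q0, □, R) → □□[q0]ba
Step 3: δ(q0, b) = (q0, □, R) → □□□[q0]a
Step 4: δ(q0, a) = (q0, □, R) → □□□□[q0]□
Step 5: δ(q0, □) = (qA, □, R) → □□□□□[qA]□

The machine reaches the accept state qA and halts.

Answer: Accept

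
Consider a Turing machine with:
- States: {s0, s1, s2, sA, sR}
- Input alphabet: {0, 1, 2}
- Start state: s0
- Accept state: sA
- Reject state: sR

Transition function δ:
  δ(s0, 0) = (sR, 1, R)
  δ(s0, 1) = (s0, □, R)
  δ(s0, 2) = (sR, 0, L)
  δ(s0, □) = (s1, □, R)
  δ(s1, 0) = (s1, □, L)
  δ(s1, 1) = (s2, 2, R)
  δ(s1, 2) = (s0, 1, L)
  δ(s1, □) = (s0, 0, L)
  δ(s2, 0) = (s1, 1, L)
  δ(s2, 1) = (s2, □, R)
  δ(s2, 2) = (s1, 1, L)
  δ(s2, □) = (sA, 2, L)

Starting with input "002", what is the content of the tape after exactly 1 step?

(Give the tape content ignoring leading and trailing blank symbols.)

Execution trace:
Initial: [s0]002
Step 1: δ(s0, 0) = (sR, 1, R) → 1[sR]02

The machine reaches the reject state sR and halts.

After 1 step, the tape (ignoring leading/trailing blanks) is: 102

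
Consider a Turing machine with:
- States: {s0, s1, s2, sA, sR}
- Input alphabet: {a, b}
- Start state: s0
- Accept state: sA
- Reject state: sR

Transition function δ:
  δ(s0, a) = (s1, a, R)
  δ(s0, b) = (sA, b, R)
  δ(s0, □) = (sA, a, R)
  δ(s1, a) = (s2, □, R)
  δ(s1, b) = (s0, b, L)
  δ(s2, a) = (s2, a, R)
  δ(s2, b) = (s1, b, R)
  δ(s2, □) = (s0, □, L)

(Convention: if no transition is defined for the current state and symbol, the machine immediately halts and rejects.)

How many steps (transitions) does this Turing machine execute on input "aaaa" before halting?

Execution trace:
Initial: [s0]aaaa
Step 1: δ(s0, a) = (s1, a, R) → a[s1]aaa
Step 2: δ(s1, a) = (s2, □, R) → a□[s2]aa
Step 3: δ(s2, a) = (s2, a, R) → a□a[s2]a
Step 4: δ(s2, a) = (s2, a, R) → a□aa[s2]□
Step 5: δ(s2, □) = (s0, □, L) → a□a[s0]a□
Step 6: δ(s0, a) = (s1, a, R) → a□aa[s1]□

No transition is defined for δ(s1, □). By convention the machine halts and rejects.

The machine executed 6 steps before halting.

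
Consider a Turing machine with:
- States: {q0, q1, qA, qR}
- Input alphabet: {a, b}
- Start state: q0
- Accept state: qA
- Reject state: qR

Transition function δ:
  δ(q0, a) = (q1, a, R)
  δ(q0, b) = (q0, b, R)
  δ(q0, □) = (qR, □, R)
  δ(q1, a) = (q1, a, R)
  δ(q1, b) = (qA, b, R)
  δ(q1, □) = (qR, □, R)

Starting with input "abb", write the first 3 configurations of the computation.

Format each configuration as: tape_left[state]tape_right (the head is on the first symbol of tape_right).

Transitions applied:
Step 1: δ(q0, a) = (q1, a, R)
Step 2: δ(q1, b) = (qA, b, R)

The first 3 configurations are:
[q0]abb ⊢ a[q1]bb ⊢ ab[qA]b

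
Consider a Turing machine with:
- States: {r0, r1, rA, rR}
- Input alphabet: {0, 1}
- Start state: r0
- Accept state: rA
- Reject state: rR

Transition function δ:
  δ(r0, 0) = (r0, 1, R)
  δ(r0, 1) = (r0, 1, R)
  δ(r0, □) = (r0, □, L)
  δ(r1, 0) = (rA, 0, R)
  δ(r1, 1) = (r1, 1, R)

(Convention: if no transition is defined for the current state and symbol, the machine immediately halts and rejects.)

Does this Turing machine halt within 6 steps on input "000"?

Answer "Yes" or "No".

Execution trace:
Initial: [r0]000
Step 1: δ(r0, 0) = (r0, 1, R) → 1[r0]00
Step 2: δ(r0, 0) = (r0, 1, R) → 11[r0]0
Step 3: δ(r0, 0) = (r0, 1, R) → 111[r0]□
Step 4: δ(r0, □) = (r0, □, L) → 11[r0]1□
Step 5: δ(r0, 1) = (r0, 1, R) → 111[r0]□
Step 6: δ(r0, □) = (r0, □, L) → 11[r0]1□

The machine has not reached a halting state after 6 steps.
The machine did not halt within the 6-step bound.

Answer: No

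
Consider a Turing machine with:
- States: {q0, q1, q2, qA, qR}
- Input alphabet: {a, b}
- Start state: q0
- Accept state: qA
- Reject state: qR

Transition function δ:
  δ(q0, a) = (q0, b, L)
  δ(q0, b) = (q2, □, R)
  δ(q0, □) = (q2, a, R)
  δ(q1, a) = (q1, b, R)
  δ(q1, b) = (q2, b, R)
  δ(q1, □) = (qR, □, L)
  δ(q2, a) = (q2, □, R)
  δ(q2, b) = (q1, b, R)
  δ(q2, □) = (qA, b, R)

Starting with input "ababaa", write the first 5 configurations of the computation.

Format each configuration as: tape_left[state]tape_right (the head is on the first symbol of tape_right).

Transitions applied:
Step 1: δ(q0, a) = (q0, b, L)
Step 2: δ(q0, □) = (q2, a, R)
Step 3: δ(q2, b) = (q1, b, R)
Step 4: δ(q1, b) = (q2, b, R)

The first 5 configurations are:
[q0]ababaa ⊢ [q0]□bbabaa ⊢ a[q2]bbabaa ⊢ ab[q1]babaa ⊢ abb[q2]abaa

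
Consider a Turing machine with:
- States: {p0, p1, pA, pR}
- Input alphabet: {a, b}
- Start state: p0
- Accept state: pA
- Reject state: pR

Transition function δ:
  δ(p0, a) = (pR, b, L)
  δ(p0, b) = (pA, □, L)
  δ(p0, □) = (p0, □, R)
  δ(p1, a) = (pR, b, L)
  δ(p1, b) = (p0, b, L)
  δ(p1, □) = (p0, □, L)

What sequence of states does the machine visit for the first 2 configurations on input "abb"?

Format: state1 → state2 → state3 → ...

Execution trace:
Initial: [p0]abb
Step 1: δ(p0, a) = (pR, b, L) → [pR]□bbb

The machine reaches the reject state pR and halts.

State sequence: p0 → pR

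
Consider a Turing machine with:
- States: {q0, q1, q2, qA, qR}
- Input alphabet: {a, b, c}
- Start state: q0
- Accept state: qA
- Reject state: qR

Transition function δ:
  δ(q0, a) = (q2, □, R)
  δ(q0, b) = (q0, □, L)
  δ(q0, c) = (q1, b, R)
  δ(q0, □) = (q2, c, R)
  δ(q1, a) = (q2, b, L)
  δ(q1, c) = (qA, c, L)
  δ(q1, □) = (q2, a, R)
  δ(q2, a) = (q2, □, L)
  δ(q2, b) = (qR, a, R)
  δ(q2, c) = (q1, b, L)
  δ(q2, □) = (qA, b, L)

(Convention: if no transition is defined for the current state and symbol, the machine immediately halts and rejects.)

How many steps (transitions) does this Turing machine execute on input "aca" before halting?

Execution trace:
Initial: [q0]aca
Step 1: δ(q0, a) = (q2, □, R) → □[q2]ca
Step 2: δ(q2, c) = (q1, b, L) → [q1]□ba
Step 3: δ(q1, □) = (q2, a, R) → a[q2]ba
Step 4: δ(q2, b) = (qR, a, R) → aa[qR]a

The machine reaches the reject state qR and halts.

The machine executed 4 steps before halting.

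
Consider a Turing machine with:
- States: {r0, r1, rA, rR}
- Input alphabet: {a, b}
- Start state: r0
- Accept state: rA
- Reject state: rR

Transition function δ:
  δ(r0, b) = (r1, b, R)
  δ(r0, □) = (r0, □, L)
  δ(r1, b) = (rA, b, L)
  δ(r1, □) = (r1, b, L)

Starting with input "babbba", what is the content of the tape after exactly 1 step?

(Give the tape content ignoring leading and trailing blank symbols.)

Execution trace:
Initial: [r0]babbba
Step 1: δ(r0, b) = (r1, b, R) → b[r1]abbba

No transition is defined for δ(r1, a). By convention the machine halts and rejects.

After 1 step, the tape (ignoring leading/trailing blanks) is: babbba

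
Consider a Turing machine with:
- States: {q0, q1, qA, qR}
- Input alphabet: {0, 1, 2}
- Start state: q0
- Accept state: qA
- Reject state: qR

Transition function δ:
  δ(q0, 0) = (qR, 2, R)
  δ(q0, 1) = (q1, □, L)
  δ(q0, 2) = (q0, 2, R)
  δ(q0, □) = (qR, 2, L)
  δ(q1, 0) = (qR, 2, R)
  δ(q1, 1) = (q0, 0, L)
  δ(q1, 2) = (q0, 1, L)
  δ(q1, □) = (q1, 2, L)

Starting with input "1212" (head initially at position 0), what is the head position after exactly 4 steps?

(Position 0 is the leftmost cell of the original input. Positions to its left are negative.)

Execution trace (head position shown):
Step 0: [q0]1212  (head at position 0)
Step 1: move left → [q1]□□212  (head at position -1)
Step 2: move left → [q1]□2□212  (head at position -2)
Step 3: move left → [q1]□22□212  (head at position -3)
Step 4: move left → [q1]□222□212  (head at position -4)

After 4 steps, the head is at position -4.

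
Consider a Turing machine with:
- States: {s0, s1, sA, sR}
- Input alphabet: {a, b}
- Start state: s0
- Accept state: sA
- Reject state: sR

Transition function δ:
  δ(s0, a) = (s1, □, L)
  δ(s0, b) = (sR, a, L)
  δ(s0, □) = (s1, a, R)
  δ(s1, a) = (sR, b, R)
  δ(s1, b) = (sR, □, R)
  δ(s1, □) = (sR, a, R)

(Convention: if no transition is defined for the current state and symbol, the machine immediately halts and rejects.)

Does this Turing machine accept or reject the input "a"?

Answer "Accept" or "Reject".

Execution trace:
Initial: [s0]a
Step 1: δ(s0, a) = (s1, □, L) → [s1]□□
Step 2: δ(s1, □) = (sR, a, R) → a[sR]□

The machine reaches the reject state sR and halts.

Answer: Reject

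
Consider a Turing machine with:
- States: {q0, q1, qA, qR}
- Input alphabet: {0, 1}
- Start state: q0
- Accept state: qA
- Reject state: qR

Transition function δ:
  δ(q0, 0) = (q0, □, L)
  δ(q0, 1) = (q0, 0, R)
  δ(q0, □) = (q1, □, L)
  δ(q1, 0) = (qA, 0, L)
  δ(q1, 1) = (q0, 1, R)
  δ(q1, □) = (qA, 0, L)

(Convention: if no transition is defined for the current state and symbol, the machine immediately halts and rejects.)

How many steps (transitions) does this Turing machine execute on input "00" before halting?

Execution trace:
Initial: [q0]00
Step 1: δ(q0, 0) = (q0, □, L) → [q0]□□0
Step 2: δ(q0, □) = (q1, □, L) → [q1]□□□0
Step 3: δ(q1, □) = (qA, 0, L) → [qA]□0□□0

The machine reaches the accept state qA and halts.

The machine executed 3 steps before halting.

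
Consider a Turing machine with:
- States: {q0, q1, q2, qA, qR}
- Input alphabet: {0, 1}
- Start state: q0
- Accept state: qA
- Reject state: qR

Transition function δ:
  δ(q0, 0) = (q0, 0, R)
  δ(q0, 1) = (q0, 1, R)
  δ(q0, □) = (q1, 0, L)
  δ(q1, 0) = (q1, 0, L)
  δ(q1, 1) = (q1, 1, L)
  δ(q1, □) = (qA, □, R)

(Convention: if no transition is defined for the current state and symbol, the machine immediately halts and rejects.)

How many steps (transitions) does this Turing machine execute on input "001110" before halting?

Execution trace:
Initial: [q0]001110
Step 1: δ(q0, 0) = (q0, 0, R) → 0[q0]01110
Step 2: δ(q0, 0) = (q0, 0, R) → 00[q0]1110
Step 3: δ(q0, 1) = (q0, 1, R) → 001[q0]110
Step 4: δ(q0, 1) = (q0, 1, R) → 0011[q0]10
Step 5: δ(q0, 1) = (q0, 1, R) → 00111[q0]0
Step 6: δ(q0, 0) = (q0, 0, R) → 001110[q0]□
Step 7: δ(q0, □) = (q1, 0, L) → 00111[q1]00
Step 8: δ(q1, 0) = (q1, 0, L) → 0011[q1]100
Step 9: δ(q1, 1) = (q1, 1, L) → 001[q1]1100
Step 10: δ(q1, 1) = (q1, 1, L) → 00[q1]11100
Step 11: δ(q1, 1) = (q1, 1, L) → 0[q1]011100
Step 12: δ(q1, 0) = (q1, 0, L) → [q1]0011100
Step 13: δ(q1, 0) = (q1, 0, L) → [q1]□0011100
Step 14: δ(q1, □) = (qA, □, R) → □[qA]0011100

The machine reaches the accept state qA and halts.

The machine executed 14 steps before halting.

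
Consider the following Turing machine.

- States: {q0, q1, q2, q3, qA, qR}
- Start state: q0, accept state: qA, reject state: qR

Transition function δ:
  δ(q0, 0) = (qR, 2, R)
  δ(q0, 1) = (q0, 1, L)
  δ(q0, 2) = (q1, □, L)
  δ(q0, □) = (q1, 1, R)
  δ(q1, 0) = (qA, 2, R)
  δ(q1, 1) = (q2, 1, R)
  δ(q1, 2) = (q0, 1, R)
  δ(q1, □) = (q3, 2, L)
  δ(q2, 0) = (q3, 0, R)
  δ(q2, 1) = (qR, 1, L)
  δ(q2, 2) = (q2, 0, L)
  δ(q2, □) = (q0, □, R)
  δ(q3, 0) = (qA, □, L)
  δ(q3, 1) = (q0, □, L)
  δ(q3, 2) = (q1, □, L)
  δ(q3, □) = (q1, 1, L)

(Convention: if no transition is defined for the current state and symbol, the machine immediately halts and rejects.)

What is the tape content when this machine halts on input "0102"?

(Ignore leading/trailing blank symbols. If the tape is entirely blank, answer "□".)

Execution trace:
Initial: [q0]0102
Step 1: δ(q0, 0) = (qR, 2, R) → 2[qR]102

The machine reaches the reject state qR and halts.

Final tape (ignoring leading/trailing blanks): 2102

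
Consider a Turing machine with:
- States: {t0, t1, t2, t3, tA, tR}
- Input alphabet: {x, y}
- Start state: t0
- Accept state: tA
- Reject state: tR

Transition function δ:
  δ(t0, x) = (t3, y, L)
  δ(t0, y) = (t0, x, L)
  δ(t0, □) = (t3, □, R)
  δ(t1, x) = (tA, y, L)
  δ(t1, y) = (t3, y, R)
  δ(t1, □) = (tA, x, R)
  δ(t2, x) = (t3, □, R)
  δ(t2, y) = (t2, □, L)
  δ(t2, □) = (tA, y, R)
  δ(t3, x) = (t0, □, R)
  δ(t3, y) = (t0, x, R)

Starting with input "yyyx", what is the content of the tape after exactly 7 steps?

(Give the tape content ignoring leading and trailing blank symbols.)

Execution trace:
Initial: [t0]yyyx
Step 1: δ(t0, y) = (t0, x, L) → [t0]□xyyx
Step 2: δ(t0, □) = (t3, □, R) → □[t3]xyyx
Step 3: δ(t3, x) = (t0, □, R) → □□[t0]yyx
Step 4: δ(t0, y) = (t0, x, L) → □[t0]□xyx
Step 5: δ(t0, □) = (t3, □, R) → □□[t3]xyx
Step 6: δ(t3, x) = (t0, □, R) → □□□[t0]yx
Step 7: δ(t0, y) = (t0, x, L) → □□[t0]□xx

After 7 steps, the tape (ignoring leading/trailing blanks) is: xx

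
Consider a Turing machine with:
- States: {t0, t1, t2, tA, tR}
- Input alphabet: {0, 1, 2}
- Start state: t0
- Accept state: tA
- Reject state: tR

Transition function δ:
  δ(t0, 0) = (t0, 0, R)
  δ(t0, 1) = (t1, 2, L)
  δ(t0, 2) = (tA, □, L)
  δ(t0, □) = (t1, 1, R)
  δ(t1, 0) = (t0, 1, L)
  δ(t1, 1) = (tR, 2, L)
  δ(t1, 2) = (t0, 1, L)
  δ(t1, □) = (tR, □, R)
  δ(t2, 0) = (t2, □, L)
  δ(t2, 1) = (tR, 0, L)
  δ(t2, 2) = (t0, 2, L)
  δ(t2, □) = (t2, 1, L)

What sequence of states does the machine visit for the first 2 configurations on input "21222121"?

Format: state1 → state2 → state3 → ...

Execution trace:
Initial: [t0]21222121
Step 1: δ(t0, 2) = (tA, □, L) → [tA]□□1222121

The machine reaches the accept state tA and halts.

State sequence: t0 → tA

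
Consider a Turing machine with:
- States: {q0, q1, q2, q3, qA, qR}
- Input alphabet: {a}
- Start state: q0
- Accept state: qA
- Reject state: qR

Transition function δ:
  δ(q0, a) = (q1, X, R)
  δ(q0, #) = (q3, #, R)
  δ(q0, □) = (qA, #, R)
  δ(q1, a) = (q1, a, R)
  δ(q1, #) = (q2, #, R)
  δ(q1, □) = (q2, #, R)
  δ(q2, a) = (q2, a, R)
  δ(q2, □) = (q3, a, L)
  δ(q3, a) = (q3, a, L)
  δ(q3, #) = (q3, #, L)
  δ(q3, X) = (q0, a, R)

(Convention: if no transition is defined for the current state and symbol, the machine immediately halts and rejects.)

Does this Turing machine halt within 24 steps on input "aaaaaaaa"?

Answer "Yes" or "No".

Execution trace:
Initial: [q0]aaaaaaaa
Step 1: δ(q0, a) = (q1, X, R) → X[q1]aaaaaaa
Step 2: δ(q1, a) = (q1, a, R) → Xa[q1]aaaaaa
Step 3: δ(q1, a) = (q1, a, R) → Xaa[q1]aaaaa
Step 4: δ(q1, a) = (q1, a, R) → Xaaa[q1]aaaa
Step 5: δ(q1, a) = (q1, a, R) → Xaaaa[q1]aaa
Step 6: δ(q1, a) = (q1, a, R) → Xaaaaa[q1]aa
Step 7: δ(q1, a) = (q1, a, R) → Xaaaaaa[q1]a
Step 8: δ(q1, a) = (q1, a, R) → Xaaaaaaa[q1]□
Step 9: δ(q1, □) = (q2, #, R) → Xaaaaaaa#[q2]□
Step 10: δ(q2, □) = (q3, a, L) → Xaaaaaaa[q3]#a
Step 11: δ(q3, #) = (q3, #, L) → Xaaaaaa[q3]a#a
Step 12: δ(q3, a) = (q3, a, L) → Xaaaaa[q3]aa#a
Step 13: δ(q3, a) = (q3, a, L) → Xaaaa[q3]aaa#a
Step 14: δ(q3, a) = (q3, a, L) → Xaaa[q3]aaaa#a
Step 15: δ(q3, a) = (q3, a, L) → Xaa[q3]aaaaa#a
Step 16: δ(q3, a) = (q3, a, L) → Xa[q3]aaaaaa#a
Step 17: δ(q3, a) = (q3, a, L) → X[q3]aaaaaaa#a
Step 18: δ(q3, a) = (q3, a, L) → [q3]Xaaaaaaa#a
Step 19: δ(q3, X) = (q0, a, R) → a[q0]aaaaaaa#a
Step 20: δ(q0, a) = (q1, X, R) → aX[q1]aaaaaa#a
Step 21: δ(q1, a) = (q1, a, R) → aXa[q1]aaaaa#a
Step 22: δ(q1, a) = (q1, a, R) → aXaa[q1]aaaa#a
Step 23: δ(q1, a) = (q1, a, R) → aXaaa[q1]aaa#a
Step 24: δ(q1, a) = (q1, a, R) → aXaaaa[q1]aa#a

The machine has not reached a halting state after 24 steps.
The machine did not halt within the 24-step bound.

Answer: No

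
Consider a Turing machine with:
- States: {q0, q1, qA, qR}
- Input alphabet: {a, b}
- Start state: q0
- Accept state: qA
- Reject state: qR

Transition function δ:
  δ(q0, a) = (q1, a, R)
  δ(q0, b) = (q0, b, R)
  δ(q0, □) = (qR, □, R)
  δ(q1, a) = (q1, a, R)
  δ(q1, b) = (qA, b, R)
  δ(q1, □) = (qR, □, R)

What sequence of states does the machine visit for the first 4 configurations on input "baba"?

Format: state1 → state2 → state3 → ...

Execution trace:
Initial: [q0]baba
Step 1: δ(q0, b) = (q0, b, R) → b[q0]aba
Step 2: δ(q0, a) = (q1, a, R) → ba[q1]ba
Step 3: δ(q1, b) = (qA, b, R) → bab[qA]a

The machine reaches the accept state qA and halts.

State sequence: q0 → q0 → q1 → qA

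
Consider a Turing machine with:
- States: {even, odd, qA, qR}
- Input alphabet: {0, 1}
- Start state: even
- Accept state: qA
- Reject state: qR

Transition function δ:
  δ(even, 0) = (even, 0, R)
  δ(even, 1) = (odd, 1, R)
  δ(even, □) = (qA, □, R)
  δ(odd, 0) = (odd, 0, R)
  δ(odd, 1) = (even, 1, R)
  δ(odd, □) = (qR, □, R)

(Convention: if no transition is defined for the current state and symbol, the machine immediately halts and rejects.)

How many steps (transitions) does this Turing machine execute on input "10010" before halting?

Execution trace:
Initial: [even]10010
Step 1: δ(even, 1) = (odd, 1, R) → 1[odd]0010
Step 2: δ(odd, 0) = (odd, 0, R) → 10[odd]010
Step 3: δ(odd, 0) = (odd, 0, R) → 100[odd]10
Step 4: δ(odd, 1) = (even, 1, R) → 1001[even]0
Step 5: δ(even, 0) = (even, 0, R) → 10010[even]□
Step 6: δ(even, □) = (qA, □, R) → 10010□[qA]□

The machine reaches the accept state qA and halts.

The machine executed 6 steps before halting.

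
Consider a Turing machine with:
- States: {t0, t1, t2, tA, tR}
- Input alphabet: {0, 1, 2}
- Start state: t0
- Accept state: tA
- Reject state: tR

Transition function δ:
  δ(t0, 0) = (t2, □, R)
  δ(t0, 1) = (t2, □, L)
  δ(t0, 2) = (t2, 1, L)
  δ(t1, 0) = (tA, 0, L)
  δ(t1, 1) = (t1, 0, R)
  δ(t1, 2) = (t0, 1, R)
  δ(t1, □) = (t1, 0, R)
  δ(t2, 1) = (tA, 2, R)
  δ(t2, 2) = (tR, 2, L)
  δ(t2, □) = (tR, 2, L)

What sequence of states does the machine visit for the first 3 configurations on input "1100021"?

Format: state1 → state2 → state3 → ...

Execution trace:
Initial: [t0]1100021
Step 1: δ(t0, 1) = (t2, □, L) → [t2]□□100021
Step 2: δ(t2, □) = (tR, 2, L) → [tR]□2□100021

The machine reaches the reject state tR and halts.

State sequence: t0 → t2 → tR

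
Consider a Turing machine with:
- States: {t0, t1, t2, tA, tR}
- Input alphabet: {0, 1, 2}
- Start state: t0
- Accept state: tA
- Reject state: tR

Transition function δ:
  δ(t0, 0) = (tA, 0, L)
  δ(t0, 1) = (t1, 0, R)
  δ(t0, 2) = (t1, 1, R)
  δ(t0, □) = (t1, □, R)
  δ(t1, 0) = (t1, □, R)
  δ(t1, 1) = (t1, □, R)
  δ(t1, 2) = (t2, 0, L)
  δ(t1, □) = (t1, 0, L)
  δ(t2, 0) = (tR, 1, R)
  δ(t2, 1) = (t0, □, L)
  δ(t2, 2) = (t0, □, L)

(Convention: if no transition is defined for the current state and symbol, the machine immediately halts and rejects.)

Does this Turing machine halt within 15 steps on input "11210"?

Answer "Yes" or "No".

Execution trace:
Initial: [t0]11210
Step 1: δ(t0, 1) = (t1, 0, R) → 0[t1]1210
Step 2: δ(t1, 1) = (t1, □, R) → 0□[t1]210
Step 3: δ(t1, 2) = (t2, 0, L) → 0[t2]□010

No transition is defined for δ(t2, □). By convention the machine halts and rejects.
The machine halted after 3 steps (within the 15-step bound).

Answer: Yes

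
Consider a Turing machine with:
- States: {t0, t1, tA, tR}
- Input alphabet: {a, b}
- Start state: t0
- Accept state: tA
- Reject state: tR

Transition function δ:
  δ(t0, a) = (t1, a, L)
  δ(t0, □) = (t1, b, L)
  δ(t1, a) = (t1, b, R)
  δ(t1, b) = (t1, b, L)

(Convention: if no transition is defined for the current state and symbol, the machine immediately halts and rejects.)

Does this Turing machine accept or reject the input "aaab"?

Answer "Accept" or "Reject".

Execution trace:
Initial: [t0]aaab
Step 1: δ(t0, a) = (t1, a, L) → [t1]□aaab

No transition is defined for δ(t1, □). By convention the machine halts and rejects.

Answer: Reject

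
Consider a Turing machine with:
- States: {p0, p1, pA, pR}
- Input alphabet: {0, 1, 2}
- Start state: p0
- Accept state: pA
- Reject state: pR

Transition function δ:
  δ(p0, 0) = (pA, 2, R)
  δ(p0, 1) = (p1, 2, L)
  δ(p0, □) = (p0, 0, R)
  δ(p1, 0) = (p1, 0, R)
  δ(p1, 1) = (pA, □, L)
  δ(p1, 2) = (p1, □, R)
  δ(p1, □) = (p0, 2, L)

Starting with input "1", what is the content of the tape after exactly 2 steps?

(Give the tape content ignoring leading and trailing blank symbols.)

Execution trace:
Initial: [p0]1
Step 1: δ(p0, 1) = (p1, 2, L) → [p1]□2
Step 2: δ(p1, □) = (p0, 2, L) → [p0]□22

After 2 steps, the tape (ignoring leading/trailing blanks) is: 22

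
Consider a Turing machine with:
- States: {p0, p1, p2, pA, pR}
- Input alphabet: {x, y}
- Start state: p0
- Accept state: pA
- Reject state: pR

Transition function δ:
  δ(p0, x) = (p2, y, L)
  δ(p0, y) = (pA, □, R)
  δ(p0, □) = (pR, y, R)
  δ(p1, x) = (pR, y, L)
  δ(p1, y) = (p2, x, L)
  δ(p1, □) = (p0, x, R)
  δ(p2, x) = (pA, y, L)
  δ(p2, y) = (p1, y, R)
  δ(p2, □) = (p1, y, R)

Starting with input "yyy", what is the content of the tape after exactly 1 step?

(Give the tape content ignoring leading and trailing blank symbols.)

Execution trace:
Initial: [p0]yyy
Step 1: δ(p0, y) = (pA, □, R) → □[pA]yy

The machine reaches the accept state pA and halts.

After 1 step, the tape (ignoring leading/trailing blanks) is: yy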